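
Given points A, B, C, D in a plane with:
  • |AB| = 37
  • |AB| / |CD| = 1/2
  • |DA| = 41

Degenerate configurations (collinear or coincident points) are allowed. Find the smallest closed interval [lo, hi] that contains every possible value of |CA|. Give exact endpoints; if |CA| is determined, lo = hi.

|CA| ∈ [33, 115]  (≈ [33.0000, 115.0000])

|AB| ∈ {37}
|AD| ∈ {41}
|CD| ∈ {74}
|BD| ∈ [4, 78]
|AC| ∈ [33, 115]
|BC| ∈ [0, 152]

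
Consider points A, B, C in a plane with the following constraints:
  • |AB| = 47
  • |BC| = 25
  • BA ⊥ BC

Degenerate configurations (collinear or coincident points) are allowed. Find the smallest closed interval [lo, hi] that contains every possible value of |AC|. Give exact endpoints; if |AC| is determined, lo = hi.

|AC| = √(2834)  (≈ 53.2353)

|AB| ∈ {47}
|BC| ∈ {25}
|AC| ∈ {√(2834)}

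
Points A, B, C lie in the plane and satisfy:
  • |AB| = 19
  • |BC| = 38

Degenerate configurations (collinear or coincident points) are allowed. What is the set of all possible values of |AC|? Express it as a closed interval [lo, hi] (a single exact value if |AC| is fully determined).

|AC| ∈ [19, 57]  (≈ [19.0000, 57.0000])

|AB| ∈ {19}
|BC| ∈ {38}
|AC| ∈ [19, 57]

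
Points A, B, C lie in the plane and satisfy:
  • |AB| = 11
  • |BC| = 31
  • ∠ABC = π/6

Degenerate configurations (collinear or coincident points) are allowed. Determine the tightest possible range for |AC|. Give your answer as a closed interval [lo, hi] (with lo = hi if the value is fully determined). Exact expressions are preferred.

|AB| ∈ {11}
|BC| ∈ {31}
|AC| ∈ {√(1082 - 341·√(3))}

|AC| = √(1082 - 341·√(3))  (≈ 22.1669)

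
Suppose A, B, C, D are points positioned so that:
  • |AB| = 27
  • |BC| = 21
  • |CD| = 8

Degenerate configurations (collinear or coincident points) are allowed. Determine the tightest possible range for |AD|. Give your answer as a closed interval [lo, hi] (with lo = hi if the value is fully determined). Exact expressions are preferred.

|AB| ∈ {27}
|BC| ∈ {21}
|CD| ∈ {8}
|AC| ∈ [6, 48]
|BD| ∈ [13, 29]
|AD| ∈ [0, 56]

|AD| ∈ [0, 56]  (≈ [0.0000, 56.0000])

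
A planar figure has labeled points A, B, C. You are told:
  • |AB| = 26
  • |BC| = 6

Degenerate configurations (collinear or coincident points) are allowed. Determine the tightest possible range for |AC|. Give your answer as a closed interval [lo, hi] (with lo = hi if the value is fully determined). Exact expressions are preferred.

|AB| ∈ {26}
|BC| ∈ {6}
|AC| ∈ [20, 32]

|AC| ∈ [20, 32]  (≈ [20.0000, 32.0000])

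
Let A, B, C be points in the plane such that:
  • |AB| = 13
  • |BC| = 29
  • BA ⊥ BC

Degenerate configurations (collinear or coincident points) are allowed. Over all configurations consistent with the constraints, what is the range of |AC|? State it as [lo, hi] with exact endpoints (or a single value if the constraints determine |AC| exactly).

|AC| = √(1010)  (≈ 31.7805)

|AB| ∈ {13}
|BC| ∈ {29}
|AC| ∈ {√(1010)}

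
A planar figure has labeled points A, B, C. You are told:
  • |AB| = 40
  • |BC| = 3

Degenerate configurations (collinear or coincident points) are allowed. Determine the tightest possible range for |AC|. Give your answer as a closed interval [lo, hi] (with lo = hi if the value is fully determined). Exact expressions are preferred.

|AC| ∈ [37, 43]  (≈ [37.0000, 43.0000])

|AB| ∈ {40}
|BC| ∈ {3}
|AC| ∈ [37, 43]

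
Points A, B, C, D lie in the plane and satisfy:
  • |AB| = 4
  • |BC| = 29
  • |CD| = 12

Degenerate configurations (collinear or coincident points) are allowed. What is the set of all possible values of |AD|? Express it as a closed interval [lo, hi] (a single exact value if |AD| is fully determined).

|AB| ∈ {4}
|BC| ∈ {29}
|CD| ∈ {12}
|AC| ∈ [25, 33]
|BD| ∈ [17, 41]
|AD| ∈ [13, 45]

|AD| ∈ [13, 45]  (≈ [13.0000, 45.0000])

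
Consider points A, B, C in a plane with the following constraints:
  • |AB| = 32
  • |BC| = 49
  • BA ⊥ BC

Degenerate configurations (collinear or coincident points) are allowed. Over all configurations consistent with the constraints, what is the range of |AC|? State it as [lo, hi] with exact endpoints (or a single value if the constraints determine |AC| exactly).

|AB| ∈ {32}
|BC| ∈ {49}
|AC| ∈ {5·√(137)}

|AC| = 5·√(137)  (≈ 58.5235)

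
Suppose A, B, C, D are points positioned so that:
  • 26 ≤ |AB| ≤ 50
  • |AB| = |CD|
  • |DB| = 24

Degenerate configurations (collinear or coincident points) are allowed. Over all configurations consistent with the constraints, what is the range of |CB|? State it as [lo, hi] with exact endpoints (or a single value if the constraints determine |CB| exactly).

|CB| ∈ [2, 74]  (≈ [2.0000, 74.0000])

|AB| ∈ [26, 50]
|BD| ∈ {24}
|CD| ∈ [26, 50]
|AD| ∈ [2, 74]
|BC| ∈ [2, 74]
|AC| ∈ [0, 124]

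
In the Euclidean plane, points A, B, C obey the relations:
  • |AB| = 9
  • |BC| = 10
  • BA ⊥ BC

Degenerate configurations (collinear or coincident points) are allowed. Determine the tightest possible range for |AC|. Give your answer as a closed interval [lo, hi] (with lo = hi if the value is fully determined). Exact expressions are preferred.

|AB| ∈ {9}
|BC| ∈ {10}
|AC| ∈ {√(181)}

|AC| = √(181)  (≈ 13.4536)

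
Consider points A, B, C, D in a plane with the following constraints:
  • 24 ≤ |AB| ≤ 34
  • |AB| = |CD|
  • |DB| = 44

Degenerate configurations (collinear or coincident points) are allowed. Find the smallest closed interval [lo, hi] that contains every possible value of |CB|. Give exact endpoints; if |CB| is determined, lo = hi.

|CB| ∈ [10, 78]  (≈ [10.0000, 78.0000])

|AB| ∈ [24, 34]
|BD| ∈ {44}
|CD| ∈ [24, 34]
|AD| ∈ [10, 78]
|BC| ∈ [10, 78]
|AC| ∈ [0, 112]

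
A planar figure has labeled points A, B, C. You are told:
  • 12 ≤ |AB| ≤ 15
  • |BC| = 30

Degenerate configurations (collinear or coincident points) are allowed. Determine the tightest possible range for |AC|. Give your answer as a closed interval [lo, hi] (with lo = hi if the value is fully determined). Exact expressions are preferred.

|AB| ∈ [12, 15]
|BC| ∈ {30}
|AC| ∈ [15, 45]

|AC| ∈ [15, 45]  (≈ [15.0000, 45.0000])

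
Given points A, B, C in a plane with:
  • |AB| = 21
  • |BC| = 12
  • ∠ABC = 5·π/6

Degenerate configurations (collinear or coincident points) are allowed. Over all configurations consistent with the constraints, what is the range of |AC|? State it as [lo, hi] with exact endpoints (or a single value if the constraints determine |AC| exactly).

|AB| ∈ {21}
|BC| ∈ {12}
|AC| ∈ {3·√(28·√(3) + 65)}

|AC| = 3·√(28·√(3) + 65)  (≈ 31.9606)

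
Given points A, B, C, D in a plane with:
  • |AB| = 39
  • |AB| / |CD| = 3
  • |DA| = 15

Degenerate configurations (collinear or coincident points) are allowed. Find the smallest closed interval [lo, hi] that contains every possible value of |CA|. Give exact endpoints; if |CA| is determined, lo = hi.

|CA| ∈ [2, 28]  (≈ [2.0000, 28.0000])

|AB| ∈ {39}
|AD| ∈ {15}
|CD| ∈ {13}
|BD| ∈ [24, 54]
|AC| ∈ [2, 28]
|BC| ∈ [11, 67]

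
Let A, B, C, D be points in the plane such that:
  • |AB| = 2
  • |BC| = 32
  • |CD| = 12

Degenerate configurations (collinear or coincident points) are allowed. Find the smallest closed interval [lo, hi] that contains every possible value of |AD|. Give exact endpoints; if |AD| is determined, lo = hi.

|AD| ∈ [18, 46]  (≈ [18.0000, 46.0000])

|AB| ∈ {2}
|BC| ∈ {32}
|CD| ∈ {12}
|AC| ∈ [30, 34]
|BD| ∈ [20, 44]
|AD| ∈ [18, 46]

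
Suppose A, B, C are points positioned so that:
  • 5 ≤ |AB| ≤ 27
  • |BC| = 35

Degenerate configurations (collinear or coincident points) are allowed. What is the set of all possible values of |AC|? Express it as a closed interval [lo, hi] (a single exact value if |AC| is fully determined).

|AC| ∈ [8, 62]  (≈ [8.0000, 62.0000])

|AB| ∈ [5, 27]
|BC| ∈ {35}
|AC| ∈ [8, 62]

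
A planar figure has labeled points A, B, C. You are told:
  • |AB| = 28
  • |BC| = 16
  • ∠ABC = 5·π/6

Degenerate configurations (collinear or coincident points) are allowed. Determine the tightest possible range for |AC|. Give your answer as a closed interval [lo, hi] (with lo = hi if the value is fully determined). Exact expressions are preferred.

|AB| ∈ {28}
|BC| ∈ {16}
|AC| ∈ {4·√(28·√(3) + 65)}

|AC| = 4·√(28·√(3) + 65)  (≈ 42.6141)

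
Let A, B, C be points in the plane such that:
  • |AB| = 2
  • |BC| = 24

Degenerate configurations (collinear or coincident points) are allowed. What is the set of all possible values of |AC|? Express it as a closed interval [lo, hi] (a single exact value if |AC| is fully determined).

|AB| ∈ {2}
|BC| ∈ {24}
|AC| ∈ [22, 26]

|AC| ∈ [22, 26]  (≈ [22.0000, 26.0000])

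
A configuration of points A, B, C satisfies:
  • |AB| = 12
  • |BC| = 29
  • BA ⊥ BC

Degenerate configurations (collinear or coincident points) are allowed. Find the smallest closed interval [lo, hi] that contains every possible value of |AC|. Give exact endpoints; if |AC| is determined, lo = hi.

|AB| ∈ {12}
|BC| ∈ {29}
|AC| ∈ {√(985)}

|AC| = √(985)  (≈ 31.3847)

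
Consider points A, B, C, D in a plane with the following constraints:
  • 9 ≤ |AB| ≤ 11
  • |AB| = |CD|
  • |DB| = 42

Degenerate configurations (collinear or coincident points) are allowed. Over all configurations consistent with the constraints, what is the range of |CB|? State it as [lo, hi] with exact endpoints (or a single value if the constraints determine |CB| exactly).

|AB| ∈ [9, 11]
|BD| ∈ {42}
|CD| ∈ [9, 11]
|AD| ∈ [31, 53]
|BC| ∈ [31, 53]
|AC| ∈ [20, 64]

|CB| ∈ [31, 53]  (≈ [31.0000, 53.0000])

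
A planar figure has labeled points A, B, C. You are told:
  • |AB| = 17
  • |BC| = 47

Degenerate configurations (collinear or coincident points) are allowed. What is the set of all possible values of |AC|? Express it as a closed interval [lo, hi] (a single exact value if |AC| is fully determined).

|AC| ∈ [30, 64]  (≈ [30.0000, 64.0000])

|AB| ∈ {17}
|BC| ∈ {47}
|AC| ∈ [30, 64]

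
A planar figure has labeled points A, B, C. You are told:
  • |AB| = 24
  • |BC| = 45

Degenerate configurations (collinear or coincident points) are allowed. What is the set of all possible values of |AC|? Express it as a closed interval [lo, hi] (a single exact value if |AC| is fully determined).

|AB| ∈ {24}
|BC| ∈ {45}
|AC| ∈ [21, 69]

|AC| ∈ [21, 69]  (≈ [21.0000, 69.0000])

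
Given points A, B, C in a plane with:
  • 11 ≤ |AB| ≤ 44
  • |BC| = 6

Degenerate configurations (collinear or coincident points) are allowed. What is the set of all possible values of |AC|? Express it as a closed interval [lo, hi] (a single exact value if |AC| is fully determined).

|AB| ∈ [11, 44]
|BC| ∈ {6}
|AC| ∈ [5, 50]

|AC| ∈ [5, 50]  (≈ [5.0000, 50.0000])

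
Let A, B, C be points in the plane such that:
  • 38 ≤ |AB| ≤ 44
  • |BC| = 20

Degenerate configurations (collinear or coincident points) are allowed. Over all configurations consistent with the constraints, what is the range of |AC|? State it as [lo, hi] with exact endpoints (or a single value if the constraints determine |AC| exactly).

|AC| ∈ [18, 64]  (≈ [18.0000, 64.0000])

|AB| ∈ [38, 44]
|BC| ∈ {20}
|AC| ∈ [18, 64]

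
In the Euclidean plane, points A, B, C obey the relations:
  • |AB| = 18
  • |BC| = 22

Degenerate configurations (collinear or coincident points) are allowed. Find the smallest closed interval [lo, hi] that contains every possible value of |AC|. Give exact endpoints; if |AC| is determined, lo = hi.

|AC| ∈ [4, 40]  (≈ [4.0000, 40.0000])

|AB| ∈ {18}
|BC| ∈ {22}
|AC| ∈ [4, 40]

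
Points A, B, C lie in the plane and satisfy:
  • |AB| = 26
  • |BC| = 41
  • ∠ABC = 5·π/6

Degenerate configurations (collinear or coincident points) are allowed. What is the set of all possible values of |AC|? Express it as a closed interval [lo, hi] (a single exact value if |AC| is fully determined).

|AB| ∈ {26}
|BC| ∈ {41}
|AC| ∈ {√(1066·√(3) + 2357)}

|AC| = √(1066·√(3) + 2357)  (≈ 64.8334)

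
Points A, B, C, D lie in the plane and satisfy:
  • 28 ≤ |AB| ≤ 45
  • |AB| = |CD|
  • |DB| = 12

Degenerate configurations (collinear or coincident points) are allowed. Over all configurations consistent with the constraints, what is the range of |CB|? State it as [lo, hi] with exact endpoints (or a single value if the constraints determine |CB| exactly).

|CB| ∈ [16, 57]  (≈ [16.0000, 57.0000])

|AB| ∈ [28, 45]
|BD| ∈ {12}
|CD| ∈ [28, 45]
|AD| ∈ [16, 57]
|BC| ∈ [16, 57]
|AC| ∈ [0, 102]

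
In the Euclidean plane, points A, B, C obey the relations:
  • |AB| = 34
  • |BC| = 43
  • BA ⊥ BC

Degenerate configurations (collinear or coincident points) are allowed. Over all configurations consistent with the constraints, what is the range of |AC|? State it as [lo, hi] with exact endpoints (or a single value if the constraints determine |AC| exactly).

|AB| ∈ {34}
|BC| ∈ {43}
|AC| ∈ {√(3005)}

|AC| = √(3005)  (≈ 54.8179)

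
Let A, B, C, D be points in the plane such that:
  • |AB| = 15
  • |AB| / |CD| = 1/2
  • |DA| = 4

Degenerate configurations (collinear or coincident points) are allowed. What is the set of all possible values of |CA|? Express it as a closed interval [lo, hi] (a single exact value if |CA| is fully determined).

|CA| ∈ [26, 34]  (≈ [26.0000, 34.0000])

|AB| ∈ {15}
|AD| ∈ {4}
|CD| ∈ {30}
|BD| ∈ [11, 19]
|AC| ∈ [26, 34]
|BC| ∈ [11, 49]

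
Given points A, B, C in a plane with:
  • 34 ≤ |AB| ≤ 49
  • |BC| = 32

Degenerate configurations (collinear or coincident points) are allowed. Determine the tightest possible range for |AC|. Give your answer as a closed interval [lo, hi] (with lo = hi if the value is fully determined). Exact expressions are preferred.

|AC| ∈ [2, 81]  (≈ [2.0000, 81.0000])

|AB| ∈ [34, 49]
|BC| ∈ {32}
|AC| ∈ [2, 81]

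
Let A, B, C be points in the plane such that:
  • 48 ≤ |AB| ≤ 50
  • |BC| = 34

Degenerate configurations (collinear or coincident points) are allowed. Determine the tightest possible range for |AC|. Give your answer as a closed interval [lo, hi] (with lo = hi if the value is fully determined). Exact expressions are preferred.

|AC| ∈ [14, 84]  (≈ [14.0000, 84.0000])

|AB| ∈ [48, 50]
|BC| ∈ {34}
|AC| ∈ [14, 84]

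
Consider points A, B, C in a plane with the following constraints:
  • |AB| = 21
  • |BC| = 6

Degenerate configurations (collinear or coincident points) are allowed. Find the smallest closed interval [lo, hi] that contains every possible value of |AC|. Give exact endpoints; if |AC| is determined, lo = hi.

|AC| ∈ [15, 27]  (≈ [15.0000, 27.0000])

|AB| ∈ {21}
|BC| ∈ {6}
|AC| ∈ [15, 27]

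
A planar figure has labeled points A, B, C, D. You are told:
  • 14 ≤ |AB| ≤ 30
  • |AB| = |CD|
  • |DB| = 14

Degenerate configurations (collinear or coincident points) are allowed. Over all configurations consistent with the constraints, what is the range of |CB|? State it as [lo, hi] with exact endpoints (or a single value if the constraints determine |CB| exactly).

|CB| ∈ [0, 44]  (≈ [0.0000, 44.0000])

|AB| ∈ [14, 30]
|BD| ∈ {14}
|CD| ∈ [14, 30]
|AD| ∈ [0, 44]
|BC| ∈ [0, 44]
|AC| ∈ [0, 74]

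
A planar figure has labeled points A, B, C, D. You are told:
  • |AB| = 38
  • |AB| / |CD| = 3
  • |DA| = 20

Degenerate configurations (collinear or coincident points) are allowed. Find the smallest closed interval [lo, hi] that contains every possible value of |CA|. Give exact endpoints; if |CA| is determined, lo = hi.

|AB| ∈ {38}
|AD| ∈ {20}
|CD| ∈ {38/3}
|BD| ∈ [18, 58]
|AC| ∈ [22/3, 98/3]
|BC| ∈ [16/3, 212/3]

|CA| ∈ [22/3, 98/3]  (≈ [7.3333, 32.6667])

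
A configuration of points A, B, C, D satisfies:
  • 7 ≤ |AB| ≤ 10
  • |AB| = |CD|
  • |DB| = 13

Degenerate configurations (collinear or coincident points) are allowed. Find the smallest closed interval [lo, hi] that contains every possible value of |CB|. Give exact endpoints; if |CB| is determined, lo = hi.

|AB| ∈ [7, 10]
|BD| ∈ {13}
|CD| ∈ [7, 10]
|AD| ∈ [3, 23]
|BC| ∈ [3, 23]
|AC| ∈ [0, 33]

|CB| ∈ [3, 23]  (≈ [3.0000, 23.0000])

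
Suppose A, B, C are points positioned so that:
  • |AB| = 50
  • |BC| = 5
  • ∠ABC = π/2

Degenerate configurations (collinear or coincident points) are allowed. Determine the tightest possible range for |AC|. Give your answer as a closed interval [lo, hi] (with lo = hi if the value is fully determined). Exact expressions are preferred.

|AB| ∈ {50}
|BC| ∈ {5}
|AC| ∈ {5·√(101)}

|AC| = 5·√(101)  (≈ 50.2494)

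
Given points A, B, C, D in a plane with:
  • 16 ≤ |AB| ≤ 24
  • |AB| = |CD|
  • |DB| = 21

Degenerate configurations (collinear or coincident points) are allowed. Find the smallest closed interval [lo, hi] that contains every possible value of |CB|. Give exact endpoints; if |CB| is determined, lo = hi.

|AB| ∈ [16, 24]
|BD| ∈ {21}
|CD| ∈ [16, 24]
|AD| ∈ [0, 45]
|BC| ∈ [0, 45]
|AC| ∈ [0, 69]

|CB| ∈ [0, 45]  (≈ [0.0000, 45.0000])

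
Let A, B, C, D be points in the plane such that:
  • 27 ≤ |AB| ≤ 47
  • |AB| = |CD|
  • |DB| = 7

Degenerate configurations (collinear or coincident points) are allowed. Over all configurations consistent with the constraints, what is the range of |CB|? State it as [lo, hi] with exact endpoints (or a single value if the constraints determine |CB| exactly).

|AB| ∈ [27, 47]
|BD| ∈ {7}
|CD| ∈ [27, 47]
|AD| ∈ [20, 54]
|BC| ∈ [20, 54]
|AC| ∈ [0, 101]

|CB| ∈ [20, 54]  (≈ [20.0000, 54.0000])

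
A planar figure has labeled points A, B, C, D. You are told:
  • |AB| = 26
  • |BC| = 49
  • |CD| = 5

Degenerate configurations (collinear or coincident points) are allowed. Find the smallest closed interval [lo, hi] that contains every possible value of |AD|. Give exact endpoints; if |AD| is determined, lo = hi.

|AB| ∈ {26}
|BC| ∈ {49}
|CD| ∈ {5}
|AC| ∈ [23, 75]
|BD| ∈ [44, 54]
|AD| ∈ [18, 80]

|AD| ∈ [18, 80]  (≈ [18.0000, 80.0000])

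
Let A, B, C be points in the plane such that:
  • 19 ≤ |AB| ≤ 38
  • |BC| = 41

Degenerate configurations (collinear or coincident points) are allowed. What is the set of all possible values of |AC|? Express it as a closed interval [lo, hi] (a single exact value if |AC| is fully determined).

|AC| ∈ [3, 79]  (≈ [3.0000, 79.0000])

|AB| ∈ [19, 38]
|BC| ∈ {41}
|AC| ∈ [3, 79]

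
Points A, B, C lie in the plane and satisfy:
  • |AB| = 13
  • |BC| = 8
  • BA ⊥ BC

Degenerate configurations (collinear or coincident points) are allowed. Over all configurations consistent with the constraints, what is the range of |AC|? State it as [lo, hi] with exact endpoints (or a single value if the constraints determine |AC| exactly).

|AC| = √(233)  (≈ 15.2643)

|AB| ∈ {13}
|BC| ∈ {8}
|AC| ∈ {√(233)}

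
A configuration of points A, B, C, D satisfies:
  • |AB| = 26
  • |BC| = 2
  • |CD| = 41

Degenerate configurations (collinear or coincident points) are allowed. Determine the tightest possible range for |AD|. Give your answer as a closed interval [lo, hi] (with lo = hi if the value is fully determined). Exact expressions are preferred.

|AB| ∈ {26}
|BC| ∈ {2}
|CD| ∈ {41}
|AC| ∈ [24, 28]
|BD| ∈ [39, 43]
|AD| ∈ [13, 69]

|AD| ∈ [13, 69]  (≈ [13.0000, 69.0000])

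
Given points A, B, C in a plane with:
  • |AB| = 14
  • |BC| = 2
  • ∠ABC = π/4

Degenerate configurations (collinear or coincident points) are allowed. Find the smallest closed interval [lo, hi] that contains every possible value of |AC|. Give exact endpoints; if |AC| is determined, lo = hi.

|AB| ∈ {14}
|BC| ∈ {2}
|AC| ∈ {2·√(50 - 7·√(2))}

|AC| = 2·√(50 - 7·√(2))  (≈ 12.6650)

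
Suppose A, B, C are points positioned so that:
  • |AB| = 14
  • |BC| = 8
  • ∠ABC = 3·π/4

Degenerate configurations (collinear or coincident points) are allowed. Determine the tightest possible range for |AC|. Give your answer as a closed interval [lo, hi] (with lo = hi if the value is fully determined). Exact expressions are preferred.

|AC| = 2·√(28·√(2) + 65)  (≈ 20.4546)

|AB| ∈ {14}
|BC| ∈ {8}
|AC| ∈ {2·√(28·√(2) + 65)}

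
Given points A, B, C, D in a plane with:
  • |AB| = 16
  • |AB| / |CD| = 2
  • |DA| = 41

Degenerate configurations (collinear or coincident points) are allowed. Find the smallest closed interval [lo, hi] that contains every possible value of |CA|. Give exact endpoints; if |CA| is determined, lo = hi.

|AB| ∈ {16}
|AD| ∈ {41}
|CD| ∈ {8}
|BD| ∈ [25, 57]
|AC| ∈ [33, 49]
|BC| ∈ [17, 65]

|CA| ∈ [33, 49]  (≈ [33.0000, 49.0000])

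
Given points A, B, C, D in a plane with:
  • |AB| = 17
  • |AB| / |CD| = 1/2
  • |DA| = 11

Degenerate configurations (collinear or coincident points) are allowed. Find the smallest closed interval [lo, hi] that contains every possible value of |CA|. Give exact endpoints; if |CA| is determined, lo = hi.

|CA| ∈ [23, 45]  (≈ [23.0000, 45.0000])

|AB| ∈ {17}
|AD| ∈ {11}
|CD| ∈ {34}
|BD| ∈ [6, 28]
|AC| ∈ [23, 45]
|BC| ∈ [6, 62]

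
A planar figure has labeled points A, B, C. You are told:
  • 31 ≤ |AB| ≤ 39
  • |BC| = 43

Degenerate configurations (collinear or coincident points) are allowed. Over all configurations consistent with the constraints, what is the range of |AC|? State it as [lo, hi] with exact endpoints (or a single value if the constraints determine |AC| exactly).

|AC| ∈ [4, 82]  (≈ [4.0000, 82.0000])

|AB| ∈ [31, 39]
|BC| ∈ {43}
|AC| ∈ [4, 82]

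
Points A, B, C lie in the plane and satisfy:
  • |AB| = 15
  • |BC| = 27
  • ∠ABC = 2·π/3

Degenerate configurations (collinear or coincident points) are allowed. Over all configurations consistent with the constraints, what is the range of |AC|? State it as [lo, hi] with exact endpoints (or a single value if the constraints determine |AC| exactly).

|AC| = 3·√(151)  (≈ 36.8646)

|AB| ∈ {15}
|BC| ∈ {27}
|AC| ∈ {3·√(151)}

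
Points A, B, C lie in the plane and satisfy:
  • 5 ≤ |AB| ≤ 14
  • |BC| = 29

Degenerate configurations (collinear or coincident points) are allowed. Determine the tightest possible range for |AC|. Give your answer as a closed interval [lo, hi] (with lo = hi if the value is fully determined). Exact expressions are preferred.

|AB| ∈ [5, 14]
|BC| ∈ {29}
|AC| ∈ [15, 43]

|AC| ∈ [15, 43]  (≈ [15.0000, 43.0000])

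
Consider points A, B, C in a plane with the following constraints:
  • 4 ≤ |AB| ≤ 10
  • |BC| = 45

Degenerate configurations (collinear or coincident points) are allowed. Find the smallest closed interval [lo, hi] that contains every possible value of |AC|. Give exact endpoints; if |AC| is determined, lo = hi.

|AC| ∈ [35, 55]  (≈ [35.0000, 55.0000])

|AB| ∈ [4, 10]
|BC| ∈ {45}
|AC| ∈ [35, 55]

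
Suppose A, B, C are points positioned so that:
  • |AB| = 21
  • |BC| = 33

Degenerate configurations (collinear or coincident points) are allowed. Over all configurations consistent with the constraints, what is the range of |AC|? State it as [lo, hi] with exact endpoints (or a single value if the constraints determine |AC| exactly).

|AC| ∈ [12, 54]  (≈ [12.0000, 54.0000])

|AB| ∈ {21}
|BC| ∈ {33}
|AC| ∈ [12, 54]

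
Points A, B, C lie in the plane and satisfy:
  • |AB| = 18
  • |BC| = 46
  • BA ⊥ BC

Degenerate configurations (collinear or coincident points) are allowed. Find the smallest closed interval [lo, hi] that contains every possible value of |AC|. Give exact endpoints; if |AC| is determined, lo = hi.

|AC| = 2·√(610)  (≈ 49.3964)

|AB| ∈ {18}
|BC| ∈ {46}
|AC| ∈ {2·√(610)}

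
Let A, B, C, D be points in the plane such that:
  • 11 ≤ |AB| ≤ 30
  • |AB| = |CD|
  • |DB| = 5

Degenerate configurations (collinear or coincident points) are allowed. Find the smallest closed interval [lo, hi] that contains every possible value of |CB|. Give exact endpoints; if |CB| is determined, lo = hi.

|CB| ∈ [6, 35]  (≈ [6.0000, 35.0000])

|AB| ∈ [11, 30]
|BD| ∈ {5}
|CD| ∈ [11, 30]
|AD| ∈ [6, 35]
|BC| ∈ [6, 35]
|AC| ∈ [0, 65]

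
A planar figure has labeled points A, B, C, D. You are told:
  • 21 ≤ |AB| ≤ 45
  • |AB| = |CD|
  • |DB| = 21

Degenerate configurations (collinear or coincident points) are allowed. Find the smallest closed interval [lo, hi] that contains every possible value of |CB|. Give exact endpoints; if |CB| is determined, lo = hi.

|AB| ∈ [21, 45]
|BD| ∈ {21}
|CD| ∈ [21, 45]
|AD| ∈ [0, 66]
|BC| ∈ [0, 66]
|AC| ∈ [0, 111]

|CB| ∈ [0, 66]  (≈ [0.0000, 66.0000])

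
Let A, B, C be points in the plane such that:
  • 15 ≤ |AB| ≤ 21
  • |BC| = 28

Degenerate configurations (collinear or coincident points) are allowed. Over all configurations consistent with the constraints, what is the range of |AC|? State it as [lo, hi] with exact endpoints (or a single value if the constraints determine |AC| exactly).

|AC| ∈ [7, 49]  (≈ [7.0000, 49.0000])

|AB| ∈ [15, 21]
|BC| ∈ {28}
|AC| ∈ [7, 49]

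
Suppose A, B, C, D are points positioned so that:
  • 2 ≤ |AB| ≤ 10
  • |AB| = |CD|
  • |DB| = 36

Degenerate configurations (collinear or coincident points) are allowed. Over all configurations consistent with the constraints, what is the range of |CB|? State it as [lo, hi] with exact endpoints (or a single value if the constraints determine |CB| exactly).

|AB| ∈ [2, 10]
|BD| ∈ {36}
|CD| ∈ [2, 10]
|AD| ∈ [26, 46]
|BC| ∈ [26, 46]
|AC| ∈ [16, 56]

|CB| ∈ [26, 46]  (≈ [26.0000, 46.0000])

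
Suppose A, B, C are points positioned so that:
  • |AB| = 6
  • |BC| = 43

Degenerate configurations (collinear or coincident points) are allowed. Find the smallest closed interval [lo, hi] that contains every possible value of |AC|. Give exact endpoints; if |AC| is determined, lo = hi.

|AC| ∈ [37, 49]  (≈ [37.0000, 49.0000])

|AB| ∈ {6}
|BC| ∈ {43}
|AC| ∈ [37, 49]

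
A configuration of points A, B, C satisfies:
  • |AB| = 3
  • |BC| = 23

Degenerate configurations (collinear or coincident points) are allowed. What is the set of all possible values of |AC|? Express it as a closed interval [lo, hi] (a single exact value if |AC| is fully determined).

|AC| ∈ [20, 26]  (≈ [20.0000, 26.0000])

|AB| ∈ {3}
|BC| ∈ {23}
|AC| ∈ [20, 26]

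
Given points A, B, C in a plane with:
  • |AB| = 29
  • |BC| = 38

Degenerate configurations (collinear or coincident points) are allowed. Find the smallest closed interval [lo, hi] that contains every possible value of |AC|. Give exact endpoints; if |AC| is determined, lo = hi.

|AB| ∈ {29}
|BC| ∈ {38}
|AC| ∈ [9, 67]

|AC| ∈ [9, 67]  (≈ [9.0000, 67.0000])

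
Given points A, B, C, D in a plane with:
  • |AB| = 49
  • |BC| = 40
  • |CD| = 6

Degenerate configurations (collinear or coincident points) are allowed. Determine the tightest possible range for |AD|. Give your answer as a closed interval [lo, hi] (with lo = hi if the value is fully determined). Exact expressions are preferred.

|AB| ∈ {49}
|BC| ∈ {40}
|CD| ∈ {6}
|AC| ∈ [9, 89]
|BD| ∈ [34, 46]
|AD| ∈ [3, 95]

|AD| ∈ [3, 95]  (≈ [3.0000, 95.0000])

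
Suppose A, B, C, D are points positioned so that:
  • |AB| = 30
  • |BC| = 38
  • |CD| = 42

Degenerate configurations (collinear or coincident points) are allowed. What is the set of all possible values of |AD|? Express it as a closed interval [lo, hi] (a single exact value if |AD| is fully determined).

|AB| ∈ {30}
|BC| ∈ {38}
|CD| ∈ {42}
|AC| ∈ [8, 68]
|BD| ∈ [4, 80]
|AD| ∈ [0, 110]

|AD| ∈ [0, 110]  (≈ [0.0000, 110.0000])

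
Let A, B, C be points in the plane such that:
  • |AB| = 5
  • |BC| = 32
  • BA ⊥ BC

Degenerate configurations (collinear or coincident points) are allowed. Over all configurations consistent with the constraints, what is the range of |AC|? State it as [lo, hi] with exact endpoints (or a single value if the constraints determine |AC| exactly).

|AB| ∈ {5}
|BC| ∈ {32}
|AC| ∈ {√(1049)}

|AC| = √(1049)  (≈ 32.3883)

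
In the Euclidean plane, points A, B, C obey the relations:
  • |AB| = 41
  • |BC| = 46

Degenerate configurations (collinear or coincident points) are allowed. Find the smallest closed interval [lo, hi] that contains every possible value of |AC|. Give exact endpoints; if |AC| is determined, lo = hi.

|AC| ∈ [5, 87]  (≈ [5.0000, 87.0000])

|AB| ∈ {41}
|BC| ∈ {46}
|AC| ∈ [5, 87]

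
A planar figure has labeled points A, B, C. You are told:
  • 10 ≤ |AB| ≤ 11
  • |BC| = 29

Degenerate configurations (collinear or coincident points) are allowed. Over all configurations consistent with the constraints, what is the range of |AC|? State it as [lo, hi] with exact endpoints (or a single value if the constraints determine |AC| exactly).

|AB| ∈ [10, 11]
|BC| ∈ {29}
|AC| ∈ [18, 40]

|AC| ∈ [18, 40]  (≈ [18.0000, 40.0000])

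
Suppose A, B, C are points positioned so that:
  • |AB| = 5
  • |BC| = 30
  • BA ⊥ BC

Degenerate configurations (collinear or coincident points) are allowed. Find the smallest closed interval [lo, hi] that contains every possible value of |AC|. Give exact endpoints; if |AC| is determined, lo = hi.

|AB| ∈ {5}
|BC| ∈ {30}
|AC| ∈ {5·√(37)}

|AC| = 5·√(37)  (≈ 30.4138)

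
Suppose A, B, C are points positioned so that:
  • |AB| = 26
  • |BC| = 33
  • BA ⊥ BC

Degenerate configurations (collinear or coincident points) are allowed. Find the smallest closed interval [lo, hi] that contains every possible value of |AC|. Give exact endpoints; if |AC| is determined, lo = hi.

|AB| ∈ {26}
|BC| ∈ {33}
|AC| ∈ {√(1765)}

|AC| = √(1765)  (≈ 42.0119)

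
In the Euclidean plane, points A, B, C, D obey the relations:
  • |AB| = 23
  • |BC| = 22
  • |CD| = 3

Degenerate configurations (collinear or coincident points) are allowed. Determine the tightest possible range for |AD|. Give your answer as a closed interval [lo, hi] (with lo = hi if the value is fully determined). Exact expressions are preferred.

|AB| ∈ {23}
|BC| ∈ {22}
|CD| ∈ {3}
|AC| ∈ [1, 45]
|BD| ∈ [19, 25]
|AD| ∈ [0, 48]

|AD| ∈ [0, 48]  (≈ [0.0000, 48.0000])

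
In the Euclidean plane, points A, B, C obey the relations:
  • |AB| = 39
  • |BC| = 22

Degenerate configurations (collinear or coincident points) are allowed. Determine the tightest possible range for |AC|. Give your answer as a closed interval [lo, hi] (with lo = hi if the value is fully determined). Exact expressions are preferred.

|AC| ∈ [17, 61]  (≈ [17.0000, 61.0000])

|AB| ∈ {39}
|BC| ∈ {22}
|AC| ∈ [17, 61]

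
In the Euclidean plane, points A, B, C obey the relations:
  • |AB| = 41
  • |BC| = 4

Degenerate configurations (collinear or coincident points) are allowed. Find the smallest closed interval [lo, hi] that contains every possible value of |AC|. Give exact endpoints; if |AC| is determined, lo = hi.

|AC| ∈ [37, 45]  (≈ [37.0000, 45.0000])

|AB| ∈ {41}
|BC| ∈ {4}
|AC| ∈ [37, 45]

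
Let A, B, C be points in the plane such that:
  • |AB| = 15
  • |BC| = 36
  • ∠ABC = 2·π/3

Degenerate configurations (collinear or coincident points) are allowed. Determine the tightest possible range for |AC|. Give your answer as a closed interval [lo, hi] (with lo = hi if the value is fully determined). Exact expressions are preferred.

|AC| = 3·√(229)  (≈ 45.3982)

|AB| ∈ {15}
|BC| ∈ {36}
|AC| ∈ {3·√(229)}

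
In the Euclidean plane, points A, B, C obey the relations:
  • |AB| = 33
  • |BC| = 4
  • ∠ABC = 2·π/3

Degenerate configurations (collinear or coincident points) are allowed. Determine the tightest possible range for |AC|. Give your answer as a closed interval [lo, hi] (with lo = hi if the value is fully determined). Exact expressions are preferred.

|AB| ∈ {33}
|BC| ∈ {4}
|AC| ∈ {√(1237)}

|AC| = √(1237)  (≈ 35.1710)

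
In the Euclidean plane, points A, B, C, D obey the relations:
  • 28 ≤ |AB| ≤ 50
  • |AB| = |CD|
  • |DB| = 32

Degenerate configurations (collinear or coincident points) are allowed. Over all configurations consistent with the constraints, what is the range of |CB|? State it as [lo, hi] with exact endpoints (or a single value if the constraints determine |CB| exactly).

|AB| ∈ [28, 50]
|BD| ∈ {32}
|CD| ∈ [28, 50]
|AD| ∈ [0, 82]
|BC| ∈ [0, 82]
|AC| ∈ [0, 132]

|CB| ∈ [0, 82]  (≈ [0.0000, 82.0000])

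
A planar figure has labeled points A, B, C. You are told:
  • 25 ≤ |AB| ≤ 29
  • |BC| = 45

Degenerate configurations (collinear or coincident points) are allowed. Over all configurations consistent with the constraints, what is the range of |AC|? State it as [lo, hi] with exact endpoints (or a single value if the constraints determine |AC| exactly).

|AB| ∈ [25, 29]
|BC| ∈ {45}
|AC| ∈ [16, 74]

|AC| ∈ [16, 74]  (≈ [16.0000, 74.0000])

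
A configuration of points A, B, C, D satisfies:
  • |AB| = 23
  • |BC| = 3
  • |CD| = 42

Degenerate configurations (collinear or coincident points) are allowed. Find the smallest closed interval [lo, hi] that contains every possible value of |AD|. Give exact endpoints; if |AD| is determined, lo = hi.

|AD| ∈ [16, 68]  (≈ [16.0000, 68.0000])

|AB| ∈ {23}
|BC| ∈ {3}
|CD| ∈ {42}
|AC| ∈ [20, 26]
|BD| ∈ [39, 45]
|AD| ∈ [16, 68]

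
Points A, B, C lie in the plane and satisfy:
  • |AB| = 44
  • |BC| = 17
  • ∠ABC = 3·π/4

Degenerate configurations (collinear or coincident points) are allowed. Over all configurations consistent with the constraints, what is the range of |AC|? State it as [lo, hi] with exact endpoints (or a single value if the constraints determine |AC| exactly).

|AC| = √(748·√(2) + 2225)  (≈ 57.2960)

|AB| ∈ {44}
|BC| ∈ {17}
|AC| ∈ {√(748·√(2) + 2225)}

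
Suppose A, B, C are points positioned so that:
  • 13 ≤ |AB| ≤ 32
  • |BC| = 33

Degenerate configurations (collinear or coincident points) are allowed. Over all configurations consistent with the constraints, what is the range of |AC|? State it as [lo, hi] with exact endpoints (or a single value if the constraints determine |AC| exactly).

|AC| ∈ [1, 65]  (≈ [1.0000, 65.0000])

|AB| ∈ [13, 32]
|BC| ∈ {33}
|AC| ∈ [1, 65]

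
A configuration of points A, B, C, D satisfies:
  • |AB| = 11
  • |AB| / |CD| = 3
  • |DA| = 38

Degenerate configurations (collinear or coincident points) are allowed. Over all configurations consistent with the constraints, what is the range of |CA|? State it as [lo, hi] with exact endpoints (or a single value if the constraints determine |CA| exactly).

|CA| ∈ [103/3, 125/3]  (≈ [34.3333, 41.6667])

|AB| ∈ {11}
|AD| ∈ {38}
|CD| ∈ {11/3}
|BD| ∈ [27, 49]
|AC| ∈ [103/3, 125/3]
|BC| ∈ [70/3, 158/3]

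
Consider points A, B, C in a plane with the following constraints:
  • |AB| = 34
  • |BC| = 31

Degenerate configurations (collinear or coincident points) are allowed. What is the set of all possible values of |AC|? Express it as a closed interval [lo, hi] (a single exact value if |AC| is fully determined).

|AB| ∈ {34}
|BC| ∈ {31}
|AC| ∈ [3, 65]

|AC| ∈ [3, 65]  (≈ [3.0000, 65.0000])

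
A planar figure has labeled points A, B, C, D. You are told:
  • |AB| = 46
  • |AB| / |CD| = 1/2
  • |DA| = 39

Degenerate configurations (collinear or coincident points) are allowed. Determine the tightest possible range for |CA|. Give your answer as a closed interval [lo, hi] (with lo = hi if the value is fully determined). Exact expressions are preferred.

|AB| ∈ {46}
|AD| ∈ {39}
|CD| ∈ {92}
|BD| ∈ [7, 85]
|AC| ∈ [53, 131]
|BC| ∈ [7, 177]

|CA| ∈ [53, 131]  (≈ [53.0000, 131.0000])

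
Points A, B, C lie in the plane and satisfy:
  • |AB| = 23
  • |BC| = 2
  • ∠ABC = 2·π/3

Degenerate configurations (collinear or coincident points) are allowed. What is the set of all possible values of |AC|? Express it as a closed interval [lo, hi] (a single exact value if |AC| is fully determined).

|AB| ∈ {23}
|BC| ∈ {2}
|AC| ∈ {√(579)}

|AC| = √(579)  (≈ 24.0624)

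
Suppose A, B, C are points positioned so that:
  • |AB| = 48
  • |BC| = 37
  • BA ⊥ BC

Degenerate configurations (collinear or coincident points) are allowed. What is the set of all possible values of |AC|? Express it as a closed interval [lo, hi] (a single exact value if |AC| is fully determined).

|AB| ∈ {48}
|BC| ∈ {37}
|AC| ∈ {√(3673)}

|AC| = √(3673)  (≈ 60.6053)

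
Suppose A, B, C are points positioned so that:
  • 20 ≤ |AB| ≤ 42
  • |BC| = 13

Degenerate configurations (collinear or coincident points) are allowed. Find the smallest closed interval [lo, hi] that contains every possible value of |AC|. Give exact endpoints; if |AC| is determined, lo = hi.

|AC| ∈ [7, 55]  (≈ [7.0000, 55.0000])

|AB| ∈ [20, 42]
|BC| ∈ {13}
|AC| ∈ [7, 55]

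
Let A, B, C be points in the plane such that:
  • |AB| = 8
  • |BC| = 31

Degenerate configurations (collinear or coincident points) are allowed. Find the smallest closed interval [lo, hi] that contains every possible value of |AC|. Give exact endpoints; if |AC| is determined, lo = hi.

|AB| ∈ {8}
|BC| ∈ {31}
|AC| ∈ [23, 39]

|AC| ∈ [23, 39]  (≈ [23.0000, 39.0000])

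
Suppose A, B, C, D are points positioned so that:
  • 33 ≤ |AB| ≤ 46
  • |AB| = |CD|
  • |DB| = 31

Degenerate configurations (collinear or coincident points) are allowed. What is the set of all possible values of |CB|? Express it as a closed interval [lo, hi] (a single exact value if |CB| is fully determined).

|CB| ∈ [2, 77]  (≈ [2.0000, 77.0000])

|AB| ∈ [33, 46]
|BD| ∈ {31}
|CD| ∈ [33, 46]
|AD| ∈ [2, 77]
|BC| ∈ [2, 77]
|AC| ∈ [0, 123]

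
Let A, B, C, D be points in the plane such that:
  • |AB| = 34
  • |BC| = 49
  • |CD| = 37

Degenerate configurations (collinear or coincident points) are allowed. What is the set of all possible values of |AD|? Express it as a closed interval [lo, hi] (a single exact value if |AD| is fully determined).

|AD| ∈ [0, 120]  (≈ [0.0000, 120.0000])

|AB| ∈ {34}
|BC| ∈ {49}
|CD| ∈ {37}
|AC| ∈ [15, 83]
|BD| ∈ [12, 86]
|AD| ∈ [0, 120]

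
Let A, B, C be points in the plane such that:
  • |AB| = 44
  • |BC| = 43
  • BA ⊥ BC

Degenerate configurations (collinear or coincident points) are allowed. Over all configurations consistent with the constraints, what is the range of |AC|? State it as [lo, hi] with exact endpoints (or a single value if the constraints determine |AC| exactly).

|AB| ∈ {44}
|BC| ∈ {43}
|AC| ∈ {√(3785)}

|AC| = √(3785)  (≈ 61.5224)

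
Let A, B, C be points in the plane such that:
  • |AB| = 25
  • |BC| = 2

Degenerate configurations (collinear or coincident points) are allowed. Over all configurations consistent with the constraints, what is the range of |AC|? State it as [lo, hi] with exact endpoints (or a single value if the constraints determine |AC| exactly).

|AB| ∈ {25}
|BC| ∈ {2}
|AC| ∈ [23, 27]

|AC| ∈ [23, 27]  (≈ [23.0000, 27.0000])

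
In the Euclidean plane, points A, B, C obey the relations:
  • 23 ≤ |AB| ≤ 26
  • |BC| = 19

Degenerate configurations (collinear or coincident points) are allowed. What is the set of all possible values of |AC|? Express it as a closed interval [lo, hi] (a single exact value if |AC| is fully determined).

|AB| ∈ [23, 26]
|BC| ∈ {19}
|AC| ∈ [4, 45]

|AC| ∈ [4, 45]  (≈ [4.0000, 45.0000])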